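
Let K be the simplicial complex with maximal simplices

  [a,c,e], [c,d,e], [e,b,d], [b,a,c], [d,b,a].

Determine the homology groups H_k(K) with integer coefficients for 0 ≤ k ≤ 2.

Order the vertices as a < b < c < d < e. Listing each simplex with vertices in this order, K has dimension 2 with simplices:

  0-simplices (5): a, b, c, d, e
  1-simplices (10): ab, ac, ad, ae, bc, bd, be, cd, ce, de
  2-simplices (5): abc, abd, ace, bde, cde

Hence C_0 ≅ Z^5, C_1 ≅ Z^10, C_2 ≅ Z^5.

The boundary map ∂_1: C_1 → C_0 maps an edge to its endpoints' difference, ∂[p,q] = q − p. For instance
  ∂cd = d − c.
The 5×10 boundary matrix has rank 4 and Smith normal form diag(1,1,1,1).

Boundary ∂_2: C_2 → C_1 acts by ∂[p,q,r] = [q,r] − [p,r] + [p,q]. For instance
  ∂abd = bd − ad + ab,
  ∂cde = de − ce + cd.
The 10×5 boundary matrix has rank 5 and Smith normal form diag(1,1,1,1,1).

Now H_k = ker ∂_k / im ∂_{k+1}, so:

  H_0: rank C_0 − rank ∂_1 = 5 − 4 = 1, and the invariant factors of ∂_1 are all 1, so H_0 = Z.
  H_1: rank ker ∂_1 − rank ∂_2 = (10 − 4) − 5 = 1, and the invariant factors of ∂_2 are all 1, so H_1 = Z.
  H_2: rank ker ∂_2 − rank ∂_3 = (5 − 5) − 0 = 0, and there is no ∂_3, so H_2 = 0.

(K is a triangulation of the Möbius band.)

H_0 = Z,  H_1 = Z,  H_2 = 0.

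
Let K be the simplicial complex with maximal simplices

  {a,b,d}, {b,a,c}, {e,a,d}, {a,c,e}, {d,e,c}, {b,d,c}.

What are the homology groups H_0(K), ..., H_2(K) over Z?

H_0 = Z,  H_1 = 0,  H_2 = Z.

Take the total order a < b < c < d < e on the vertex set. Then K (dimension 2) consists of the simplices:

  0-simplices (5): a, b, c, d, e
  1-simplices (9): ab, ac, ad, ae, bc, bd, cd, ce, de
  2-simplices (6): abc, abd, ace, ade, bcd, cde

Hence C_0 ≅ Z^5, C_1 ≅ Z^9, C_2 ≅ Z^6.

Boundary ∂_1: C_1 → C_0 sends each edge [p,q] (with p < q) to q − p.
The 5×9 boundary matrix has rank 4 and Smith normal form diag(1,1,1,1).

Boundary ∂_2: C_2 → C_1 maps a triangle to the signed sum of its edges. For instance
  ∂bcd = cd − bd + bc,
  ∂cde = de − ce + cd.
This gives a 9×6 integer matrix of rank 5; reducing to Smith normal form yields diagonal entries (1,1,1,1,1).

Computing H_k = (kernel of ∂_k) / (image of ∂_{k+1}):

  H_0: rank C_0 − rank ∂_1 = 5 − 4 = 1, and the invariant factors of ∂_1 are all 1, so H_0 = Z.
  H_1: rank ker ∂_1 − rank ∂_2 = (9 − 4) − 5 = 0, and the invariant factors of ∂_2 are all 1, so H_1 = 0.
  H_2: rank ker ∂_2 − rank ∂_3 = (6 − 5) − 0 = 1, and there is no ∂_3, so H_2 = Z.

As a check, the Euler characteristic is 5 − 9 + 6 = 2, which agrees with 1 − 0 + 1 = 2.
(K is a triangulation of the 2-sphere S^2.)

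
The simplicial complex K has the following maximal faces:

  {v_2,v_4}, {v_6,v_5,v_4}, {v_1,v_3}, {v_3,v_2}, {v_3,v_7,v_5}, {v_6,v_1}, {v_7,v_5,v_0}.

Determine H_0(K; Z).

H_0 ≅ Z.

We work with the vertex ordering v_0 < v_1 < v_2 < v_3 < v_4 < v_5 < v_6 < v_7. The simplices of K, each written with vertices in increasing order, are:

  0-simplices (8): [v_0], [v_1], [v_2], [v_3], [v_4], [v_5], [v_6], [v_7]
  1-simplices (12): [v_0,v_5], [v_0,v_7], [v_1,v_3], [v_1,v_6], [v_2,v_3], [v_2,v_4], [v_3,v_5], [v_3,v_7], [v_4,v_5], [v_4,v_6], [v_5,v_6], [v_5,v_7]
  2-simplices (3): [v_0,v_5,v_7], [v_3,v_5,v_7], [v_4,v_5,v_6]

giving chain groups C_0 ≅ Z^8, C_1 ≅ Z^12, C_2 ≅ Z^3.

∂_1: C_1 → C_0 maps an edge to its endpoints' difference, ∂[p,q] = q − p. For instance
  ∂[v_5,v_6] = [v_6] − [v_5].
The 8×12 boundary matrix has rank 7 and Smith normal form diag(1,1,1,1,1,1,1).

∂_2: C_2 → C_1 sends each 2-simplex [p,q,r] to [q,r] − [p,r] + [p,q]. For instance
  ∂[v_3,v_5,v_7] = [v_5,v_7] − [v_3,v_7] + [v_3,v_5],
  ∂[v_0,v_5,v_7] = [v_5,v_7] − [v_0,v_7] + [v_0,v_5].
As a 12×3 matrix over Z this has rank 3, with invariant factors (1,1,1).

Now H_k = ker ∂_k / im ∂_{k+1}, so:

  H_0: rank C_0 − rank ∂_1 = 8 − 7 = 1, and the invariant factors of ∂_1 are all 1, so H_0 ≅ Z.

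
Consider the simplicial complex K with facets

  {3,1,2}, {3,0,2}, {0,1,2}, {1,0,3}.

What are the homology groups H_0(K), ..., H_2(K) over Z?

H_0 = Z,  H_1 = 0,  H_2 = Z.

Take the total order 0 < 1 < 2 < 3 on the vertex set. Then K (dimension 2) consists of the simplices:

  0-simplices (4): [0], [1], [2], [3]
  1-simplices (6): [0,1], [0,2], [0,3], [1,2], [1,3], [2,3]
  2-simplices (4): [0,1,2], [0,1,3], [0,2,3], [1,2,3]

so the chain groups are C_0 ≅ Z^4, C_1 ≅ Z^6, C_2 ≅ Z^4.

∂_1: C_1 → C_0 is given by ∂[p,q] = [q] − [p].
The resulting 4×6 matrix has rank 3, and its Smith normal form has invariant factors (1,1,1).

∂_2: C_2 → C_1 maps a triangle to the signed sum of its edges. For instance
  ∂[0,1,2] = [1,2] − [0,2] + [0,1],
  ∂[1,2,3] = [2,3] − [1,3] + [1,2].
The 6×4 boundary matrix has rank 3 and Smith normal form diag(1,1,1).

Reading off H_k = ker ∂_k / im ∂_{k+1}:

  H_0: rank C_0 − rank ∂_1 = 4 − 3 = 1, and the invariant factors of ∂_1 are all 1, so H_0 ≅ Z.
  H_1: rank ker ∂_1 − rank ∂_2 = (6 − 3) − 3 = 0, and the invariant factors of ∂_2 are all 1, so H_1 ≅ 0.
  H_2: rank ker ∂_2 − rank ∂_3 = (4 − 3) − 0 = 1, and there is no ∂_3, so H_2 ≅ Z.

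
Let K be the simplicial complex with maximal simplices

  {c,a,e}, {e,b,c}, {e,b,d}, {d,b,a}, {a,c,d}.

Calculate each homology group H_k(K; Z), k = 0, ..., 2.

Order the vertices as a < b < c < d < e. Listing each simplex with vertices in this order, K has dimension 2 with simplices:

  0-simplices (5): a, b, c, d, e
  1-simplices (10): ab, ac, ad, ae, bc, bd, be, cd, ce, de
  2-simplices (5): abd, acd, ace, bce, bde

giving chain groups C_0 ≅ Z^5, C_1 ≅ Z^10, C_2 ≅ Z^5.

The boundary map ∂_1: C_1 → C_0 sends each edge [p,q] (with p < q) to q − p.
The 5×10 boundary matrix has rank 4 and Smith normal form diag(1,1,1,1).

∂_2: C_2 → C_1 maps a triangle to the signed sum of its edges. For instance
  ∂bce = ce − be + bc,
  ∂bde = de − be + bd.
This gives a 10×5 integer matrix of rank 5; reducing to Smith normal form yields diagonal entries (1,1,1,1,1).

Now H_k = ker ∂_k / im ∂_{k+1}, so:

  H_0: rank C_0 − rank ∂_1 = 5 − 4 = 1, and the invariant factors of ∂_1 are all 1, so H_0 ≅ Z.
  H_1: rank ker ∂_1 − rank ∂_2 = (10 − 4) − 5 = 1, and the invariant factors of ∂_2 are all 1, so H_1 ≅ Z.
  H_2: rank ker ∂_2 − rank ∂_3 = (5 − 5) − 0 = 0, and there is no ∂_3, so H_2 ≅ 0.

As a check, the Euler characteristic is 5 − 10 + 5 = 0, which agrees with 1 − 1 + 0 = 0.

H_0 ≅ Z,  H_1 ≅ Z,  H_2 = 0.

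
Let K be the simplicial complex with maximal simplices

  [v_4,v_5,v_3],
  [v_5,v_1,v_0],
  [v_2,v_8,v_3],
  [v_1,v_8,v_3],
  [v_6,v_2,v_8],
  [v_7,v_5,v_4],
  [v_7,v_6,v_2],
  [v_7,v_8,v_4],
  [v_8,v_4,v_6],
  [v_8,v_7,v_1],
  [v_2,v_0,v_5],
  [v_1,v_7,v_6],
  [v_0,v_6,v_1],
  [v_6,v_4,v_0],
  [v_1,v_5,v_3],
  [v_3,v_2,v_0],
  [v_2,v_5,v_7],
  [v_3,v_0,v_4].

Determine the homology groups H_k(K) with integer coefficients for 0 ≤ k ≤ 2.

H_0 ≅ Z,  H_1 ≅ Z ⊕ Z/2,  H_2 = 0.

Order the vertices as v_0 < v_1 < v_2 < v_3 < v_4 < v_5 < v_6 < v_7 < v_8. Listing each simplex with vertices in this order, K has dimension 2 with simplices:

  0-simplices (9): [v_0], [v_1], [v_2], [v_3], [v_4], [v_5], [v_6], [v_7], [v_8]
  1-simplices (27): (27 of them)
  2-simplices (18): (18 of them)

giving chain groups C_0 ≅ Z^9, C_1 ≅ Z^27, C_2 ≅ Z^18.

∂_1: C_1 → C_0 maps an edge to its endpoints' difference, ∂[p,q] = q − p.
This gives a 9×27 integer matrix of rank 8; reducing to Smith normal form yields diagonal entries (1,1,1,1,1,1,1,1).

∂_2: C_2 → C_1 maps a triangle to the signed sum of its edges. For instance
  ∂[v_2,v_6,v_7] = [v_6,v_7] − [v_2,v_7] + [v_2,v_6],
  ∂[v_0,v_2,v_3] = [v_2,v_3] − [v_0,v_3] + [v_0,v_2].
This gives a 27×18 integer matrix of rank 18; reducing to Smith normal form yields diagonal entries (1,1,1,1,1,1,1,1,1,1,1,1,1,1,1,1,1,2).

Computing H_k = (kernel of ∂_k) / (image of ∂_{k+1}):

  H_0: rank C_0 − rank ∂_1 = 9 − 8 = 1, and the invariant factors of ∂_1 are all 1, so H_0 = Z.
  H_1: rank ker ∂_1 − rank ∂_2 = (27 − 8) − 18 = 1, and ∂_2 has invariant factor 2 > 1, so H_1 = Z ⊕ Z/2.
  H_2: rank ker ∂_2 − rank ∂_3 = (18 − 18) − 0 = 0, and there is no ∂_3, so H_2 = 0.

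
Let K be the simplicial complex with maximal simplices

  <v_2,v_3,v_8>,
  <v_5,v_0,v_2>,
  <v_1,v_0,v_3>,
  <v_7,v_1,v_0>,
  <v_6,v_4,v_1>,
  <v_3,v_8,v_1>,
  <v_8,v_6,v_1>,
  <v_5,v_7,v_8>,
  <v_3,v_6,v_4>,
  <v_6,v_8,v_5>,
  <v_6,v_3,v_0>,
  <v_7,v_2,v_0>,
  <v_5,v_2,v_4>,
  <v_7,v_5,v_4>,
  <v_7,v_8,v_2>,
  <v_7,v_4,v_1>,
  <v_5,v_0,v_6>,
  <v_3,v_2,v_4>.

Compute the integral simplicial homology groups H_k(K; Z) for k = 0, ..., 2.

Take the total order v_0 < v_1 < v_2 < v_3 < v_4 < v_5 < v_6 < v_7 < v_8 on the vertex set. Then K (dimension 2) consists of the simplices:

  0-simplices (9): [v_0], [v_1], [v_2], [v_3], [v_4], [v_5], [v_6], [v_7], [v_8]
  1-simplices (27): (27 of them)
  2-simplices (18): (18 of them)

giving chain groups C_0 ≅ Z^9, C_1 ≅ Z^27, C_2 ≅ Z^18.

∂_1: C_1 → C_0 maps an edge to its endpoints' difference, ∂[p,q] = q − p.
This gives a 9×27 integer matrix of rank 8; reducing to Smith normal form yields diagonal entries (1,1,1,1,1,1,1,1).

The boundary map ∂_2: C_2 → C_1 maps a triangle to the signed sum of its edges. For instance
  ∂[v_0,v_3,v_6] = [v_3,v_6] − [v_0,v_6] + [v_0,v_3],
  ∂[v_1,v_4,v_7] = [v_4,v_7] − [v_1,v_7] + [v_1,v_4].
The 27×18 boundary matrix has rank 18 and Smith normal form diag(1,1,1,1,1,1,1,1,1,1,1,1,1,1,1,1,1,2).

From H_k ≅ ker(∂_k) / im(∂_{k+1}) we obtain:

  H_0: rank C_0 − rank ∂_1 = 9 − 8 = 1, and the invariant factors of ∂_1 are all 1, so H_0 = Z.
  H_1: rank ker ∂_1 − rank ∂_2 = (27 − 8) − 18 = 1, and ∂_2 has invariant factor 2 > 1, so H_1 = Z ⊕ Z_2.
  H_2: rank ker ∂_2 − rank ∂_3 = (18 − 18) − 0 = 0, and there is no ∂_3, so H_2 = 0.

As a check, the Euler characteristic is 9 − 27 + 18 = 0, which agrees with 1 − 1 + 0 = 0.

H_0 ≅ Z,  H_1 ≅ Z ⊕ Z_2,  H_2 = 0.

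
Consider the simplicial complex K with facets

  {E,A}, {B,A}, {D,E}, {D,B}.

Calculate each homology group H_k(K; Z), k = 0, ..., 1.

K has 4 vertices, 4 edges.
rank ∂_0 = 0, rank ∂_1 = 3 ⇒ b_0 = 4 − 0 − 3 = 1; all invariant factors of ∂_1 are 1 so no torsion. So H_0 ≅ Z.
rank ∂_1 = 3, rank ∂_2 = 0 ⇒ b_1 = 4 − 3 − 0 = 1. So H_1 ≅ Z.

H_0 ≅ Z,  H_1 ≅ Z.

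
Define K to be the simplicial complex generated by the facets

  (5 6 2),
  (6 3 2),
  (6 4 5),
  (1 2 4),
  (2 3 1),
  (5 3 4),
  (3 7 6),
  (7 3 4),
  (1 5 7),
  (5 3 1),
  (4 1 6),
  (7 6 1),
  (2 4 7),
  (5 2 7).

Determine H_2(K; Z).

H_2 = Z.

Take the total order 1 < 2 < 3 < 4 < 5 < 6 < 7 on the vertex set. Then K (dimension 2) consists of the simplices:

  0-simplices (7): [1], [2], [3], [4], [5], [6], [7]
  1-simplices (21): [1,2], [1,3], [1,4], [1,5], [1,6], [1,7], [2,3], [2,4], [2,5], [2,6], [2,7], [3,4], [3,5], [3,6], [3,7], [4,5], [4,6], [4,7], [5,6], [5,7], [6,7]
  2-simplices (14): [1,2,3], [1,2,4], [1,3,5], [1,4,6], [1,5,7], [1,6,7], [2,3,6], [2,4,7], [2,5,6], [2,5,7], [3,4,5], [3,4,7], [3,6,7], [4,5,6]

Hence C_0 ≅ Z^7, C_1 ≅ Z^21, C_2 ≅ Z^14.

Boundary ∂_1: C_1 → C_0 sends each edge [p,q] (with p < q) to q − p. For instance
  ∂[2,5] = [5] − [2].
The 7×21 boundary matrix has rank 6 and Smith normal form diag(1,1,1,1,1,1).

Boundary ∂_2: C_2 → C_1 sends each 2-simplex [p,q,r] to [q,r] − [p,r] + [p,q]. For instance
  ∂[1,2,3] = [2,3] − [1,3] + [1,2],
  ∂[3,6,7] = [6,7] − [3,7] + [3,6].
As a 21×14 matrix over Z this has rank 13, with invariant factors (1,1,1,1,1,1,1,1,1,1,1,1,1).

Now H_k = ker ∂_k / im ∂_{k+1}, so:

  H_2: rank ker ∂_2 − rank ∂_3 = (14 − 13) − 0 = 1, and there is no ∂_3, so H_2 ≅ Z.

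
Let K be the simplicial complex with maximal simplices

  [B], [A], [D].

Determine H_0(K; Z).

H_0 ≅ Z^3.

Fix the vertex order A < B < D and write every simplex with vertices in increasing order. Then dim K = 0 and the simplices of K are:

  0-simplices (3): A, B, D

so the chain groups are C_0 ≅ Z^3.

Now H_k = ker ∂_k / im ∂_{k+1}, so:

  H_0: rank C_0 − rank ∂_1 = 3 − 0 = 3, and there is no ∂_1, so H_0 ≅ Z^3.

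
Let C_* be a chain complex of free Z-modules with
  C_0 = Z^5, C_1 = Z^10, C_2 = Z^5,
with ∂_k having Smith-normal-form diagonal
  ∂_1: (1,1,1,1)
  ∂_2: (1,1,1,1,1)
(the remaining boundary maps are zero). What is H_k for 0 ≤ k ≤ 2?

H_0 = Z,  H_1 = Z,  H_2 = 0.

H_0: b_0 = 5 − 0 − 4 = 1; torsion from ∂_1 factors > 1: none. So H_0 = Z.
H_1: b_1 = 10 − 4 − 5 = 1; torsion from ∂_2 factors > 1: none. So H_1 = Z.
H_2: b_2 = 5 − 5 − 0 = 0; torsion from ∂_3 factors > 1: none. So H_2 = 0.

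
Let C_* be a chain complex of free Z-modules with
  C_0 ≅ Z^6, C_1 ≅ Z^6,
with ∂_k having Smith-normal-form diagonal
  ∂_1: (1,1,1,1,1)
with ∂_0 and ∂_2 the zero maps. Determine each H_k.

H_0 ≅ Z,  H_1 ≅ Z.

H_0: b_0 = 6 − 0 − 5 = 1; torsion from ∂_1 factors > 1: none. So H_0 ≅ Z.
H_1: b_1 = 6 − 5 − 0 = 1; torsion from ∂_2 factors > 1: none. So H_1 ≅ Z.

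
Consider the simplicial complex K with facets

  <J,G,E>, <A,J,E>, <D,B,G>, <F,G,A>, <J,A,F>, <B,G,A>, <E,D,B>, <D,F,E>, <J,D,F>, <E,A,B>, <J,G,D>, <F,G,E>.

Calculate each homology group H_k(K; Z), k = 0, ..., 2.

H_0 = Z,  H_1 = Z_2,  H_2 = 0.

Take the total order A < B < D < E < F < G < J on the vertex set. Then K (dimension 2) consists of the simplices:

  0-simplices (7): A, B, D, E, F, G, J
  1-simplices (18): AB, AE, AF, AG, AJ, BD, BE, BG, DE, DF, DG, DJ, EF, EG, EJ, FG, FJ, GJ
  2-simplices (12): ABE, ABG, AEJ, AFG, AFJ, BDE, BDG, DEF, DFJ, DGJ, EFG, EGJ

Hence C_0 ≅ Z^7, C_1 ≅ Z^18, C_2 ≅ Z^12.

The boundary map ∂_1: C_1 → C_0 maps an edge to its endpoints' difference, ∂[p,q] = q − p. For instance
  ∂FJ = J − F.
As a 7×18 matrix over Z this has rank 6, with invariant factors (1,1,1,1,1,1).

The boundary map ∂_2: C_2 → C_1 sends each 2-simplex [p,q,r] to [q,r] − [p,r] + [p,q]. For instance
  ∂EGJ = GJ − EJ + EG,
  ∂AFJ = FJ − AJ + AF.
This gives a 18×12 integer matrix of rank 12; reducing to Smith normal form yields diagonal entries (1,1,1,1,1,1,1,1,1,1,1,2).

Now H_k = ker ∂_k / im ∂_{k+1}, so:

  H_0: rank C_0 − rank ∂_1 = 7 − 6 = 1, and the invariant factors of ∂_1 are all 1, so H_0 = Z.
  H_1: rank ker ∂_1 − rank ∂_2 = (18 − 6) − 12 = 0, and ∂_2 has invariant factor 2 > 1, so H_1 = Z_2.
  H_2: rank ker ∂_2 − rank ∂_3 = (12 − 12) − 0 = 0, and there is no ∂_3, so H_2 = 0.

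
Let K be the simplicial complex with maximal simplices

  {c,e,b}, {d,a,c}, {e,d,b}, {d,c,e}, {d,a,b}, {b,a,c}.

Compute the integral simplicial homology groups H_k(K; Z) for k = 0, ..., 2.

H_0 ≅ Z,  H_1 = 0,  H_2 ≅ Z.

We work with the vertex ordering a < b < c < d < e. The simplices of K, each written with vertices in increasing order, are:

  0-simplices (5): a, b, c, d, e
  1-simplices (9): ab, ac, ad, bc, bd, be, cd, ce, de
  2-simplices (6): abc, abd, acd, bce, bde, cde

Hence C_0 ≅ Z^5, C_1 ≅ Z^9, C_2 ≅ Z^6.

Boundary ∂_1: C_1 → C_0 maps an edge to its endpoints' difference, ∂[p,q] = q − p.
This gives a 5×9 integer matrix of rank 4; reducing to Smith normal form yields diagonal entries (1,1,1,1).

Boundary ∂_2: C_2 → C_1 sends each 2-simplex [p,q,r] to [q,r] − [p,r] + [p,q]. For instance
  ∂abc = bc − ac + ab,
  ∂acd = cd − ad + ac.
The resulting 9×6 matrix has rank 5, and its Smith normal form has invariant factors (1,1,1,1,1).

From H_k ≅ ker(∂_k) / im(∂_{k+1}) we obtain:

  H_0: rank C_0 − rank ∂_1 = 5 − 4 = 1, and the invariant factors of ∂_1 are all 1, so H_0 ≅ Z.
  H_1: rank ker ∂_1 − rank ∂_2 = (9 − 4) − 5 = 0, and the invariant factors of ∂_2 are all 1, so H_1 ≅ 0.
  H_2: rank ker ∂_2 − rank ∂_3 = (6 − 5) − 0 = 1, and there is no ∂_3, so H_2 ≅ Z.

As a check, the Euler characteristic is 5 − 9 + 6 = 2, which agrees with 1 − 0 + 1 = 2.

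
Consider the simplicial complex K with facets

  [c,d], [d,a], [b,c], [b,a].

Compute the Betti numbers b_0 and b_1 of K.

b_0 = 1, b_1 = 1.

K has 4 vertices, 4 edges.
rank ∂_0 = 0, rank ∂_1 = 3 ⇒ b_0 = 4 − 0 − 3 = 1; all invariant factors of ∂_1 are 1 so no torsion. So H_0 ≅ Z.
rank ∂_1 = 3, rank ∂_2 = 0 ⇒ b_1 = 4 − 3 − 0 = 1. So H_1 ≅ Z.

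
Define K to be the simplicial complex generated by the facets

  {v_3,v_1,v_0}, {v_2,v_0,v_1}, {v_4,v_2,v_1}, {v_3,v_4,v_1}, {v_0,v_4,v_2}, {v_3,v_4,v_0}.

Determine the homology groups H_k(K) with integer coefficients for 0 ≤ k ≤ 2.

Take the total order v_0 < v_1 < v_2 < v_3 < v_4 on the vertex set. Then K (dimension 2) consists of the simplices:

  0-simplices (5): [v_0], [v_1], [v_2], [v_3], [v_4]
  1-simplices (9): [v_0,v_1], [v_0,v_2], [v_0,v_3], [v_0,v_4], [v_1,v_2], [v_1,v_3], [v_1,v_4], [v_2,v_4], [v_3,v_4]
  2-simplices (6): [v_0,v_1,v_2], [v_0,v_1,v_3], [v_0,v_2,v_4], [v_0,v_3,v_4], [v_1,v_2,v_4], [v_1,v_3,v_4]

giving chain groups C_0 ≅ Z^5, C_1 ≅ Z^9, C_2 ≅ Z^6.

The boundary map ∂_1: C_1 → C_0 maps an edge to its endpoints' difference, ∂[p,q] = q − p. For instance
  ∂[v_2,v_4] = [v_4] − [v_2].
The resulting 5×9 matrix has rank 4, and its Smith normal form has invariant factors (1,1,1,1).

Boundary ∂_2: C_2 → C_1 maps a triangle to the signed sum of its edges. For instance
  ∂[v_1,v_3,v_4] = [v_3,v_4] − [v_1,v_4] + [v_1,v_3],
  ∂[v_0,v_1,v_2] = [v_1,v_2] − [v_0,v_2] + [v_0,v_1].
The resulting 9×6 matrix has rank 5, and its Smith normal form has invariant factors (1,1,1,1,1).

Reading off H_k = ker ∂_k / im ∂_{k+1}:

  H_0: rank C_0 − rank ∂_1 = 5 − 4 = 1, and the invariant factors of ∂_1 are all 1, so H_0 ≅ Z.
  H_1: rank ker ∂_1 − rank ∂_2 = (9 − 4) − 5 = 0, and the invariant factors of ∂_2 are all 1, so H_1 ≅ 0.
  H_2: rank ker ∂_2 − rank ∂_3 = (6 − 5) − 0 = 1, and there is no ∂_3, so H_2 ≅ Z.

H_0 ≅ Z,  H_1 = 0,  H_2 ≅ Z.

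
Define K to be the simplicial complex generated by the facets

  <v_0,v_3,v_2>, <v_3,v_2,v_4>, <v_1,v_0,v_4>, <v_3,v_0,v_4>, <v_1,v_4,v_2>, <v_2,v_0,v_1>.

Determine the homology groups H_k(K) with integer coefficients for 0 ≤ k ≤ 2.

H_0 ≅ Z,  H_1 = 0,  H_2 ≅ Z.

Fix the vertex order v_0 < v_1 < v_2 < v_3 < v_4 and write every simplex with vertices in increasing order. Then dim K = 2 and the simplices of K are:

  0-simplices (5): [v_0], [v_1], [v_2], [v_3], [v_4]
  1-simplices (9): [v_0,v_1], [v_0,v_2], [v_0,v_3], [v_0,v_4], [v_1,v_2], [v_1,v_4], [v_2,v_3], [v_2,v_4], [v_3,v_4]
  2-simplices (6): [v_0,v_1,v_2], [v_0,v_1,v_4], [v_0,v_2,v_3], [v_0,v_3,v_4], [v_1,v_2,v_4], [v_2,v_3,v_4]

Hence C_0 ≅ Z^5, C_1 ≅ Z^9, C_2 ≅ Z^6.

The boundary map ∂_1: C_1 → C_0 sends each edge [p,q] (with p < q) to q − p.
This gives a 5×9 integer matrix of rank 4; reducing to Smith normal form yields diagonal entries (1,1,1,1).

The boundary map ∂_2: C_2 → C_1 sends each 2-simplex [p,q,r] to [q,r] − [p,r] + [p,q]. For instance
  ∂[v_0,v_3,v_4] = [v_3,v_4] − [v_0,v_4] + [v_0,v_3],
  ∂[v_2,v_3,v_4] = [v_3,v_4] − [v_2,v_4] + [v_2,v_3].
The 9×6 boundary matrix has rank 5 and Smith normal form diag(1,1,1,1,1).

Computing H_k = (kernel of ∂_k) / (image of ∂_{k+1}):

  H_0: rank C_0 − rank ∂_1 = 5 − 4 = 1, and the invariant factors of ∂_1 are all 1, so H_0 ≅ Z.
  H_1: rank ker ∂_1 − rank ∂_2 = (9 − 4) − 5 = 0, and the invariant factors of ∂_2 are all 1, so H_1 ≅ 0.
  H_2: rank ker ∂_2 − rank ∂_3 = (6 − 5) − 0 = 1, and there is no ∂_3, so H_2 ≅ Z.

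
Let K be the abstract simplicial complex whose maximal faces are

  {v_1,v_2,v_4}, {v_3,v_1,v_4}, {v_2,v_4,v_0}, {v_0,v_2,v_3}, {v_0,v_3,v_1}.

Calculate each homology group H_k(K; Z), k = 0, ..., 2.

H_0 = Z,  H_1 = Z,  H_2 = 0.

Take the total order v_0 < v_1 < v_2 < v_3 < v_4 on the vertex set. Then K (dimension 2) consists of the simplices:

  0-simplices (5): [v_0], [v_1], [v_2], [v_3], [v_4]
  1-simplices (10): [v_0,v_1], [v_0,v_2], [v_0,v_3], [v_0,v_4], [v_1,v_2], [v_1,v_3], [v_1,v_4], [v_2,v_3], [v_2,v_4], [v_3,v_4]
  2-simplices (5): [v_0,v_1,v_3], [v_0,v_2,v_3], [v_0,v_2,v_4], [v_1,v_2,v_4], [v_1,v_3,v_4]

Hence C_0 ≅ Z^5, C_1 ≅ Z^10, C_2 ≅ Z^5.

The boundary map ∂_1: C_1 → C_0 maps an edge to its endpoints' difference, ∂[p,q] = q − p. For instance
  ∂[v_1,v_3] = [v_3] − [v_1].
As a 5×10 matrix over Z this has rank 4, with invariant factors (1,1,1,1).

Boundary ∂_2: C_2 → C_1 maps a triangle to the signed sum of its edges. For instance
  ∂[v_0,v_2,v_3] = [v_2,v_3] − [v_0,v_3] + [v_0,v_2],
  ∂[v_0,v_1,v_3] = [v_1,v_3] − [v_0,v_3] + [v_0,v_1].
The resulting 10×5 matrix has rank 5, and its Smith normal form has invariant factors (1,1,1,1,1).

From H_k ≅ ker(∂_k) / im(∂_{k+1}) we obtain:

  H_0: rank C_0 − rank ∂_1 = 5 − 4 = 1, and the invariant factors of ∂_1 are all 1, so H_0 ≅ Z.
  H_1: rank ker ∂_1 − rank ∂_2 = (10 − 4) − 5 = 1, and the invariant factors of ∂_2 are all 1, so H_1 ≅ Z.
  H_2: rank ker ∂_2 − rank ∂_3 = (5 − 5) − 0 = 0, and there is no ∂_3, so H_2 ≅ 0.

As a check, the Euler characteristic is 5 − 10 + 5 = 0, which agrees with 1 − 1 + 0 = 0.
(K is a triangulation of the Möbius band.)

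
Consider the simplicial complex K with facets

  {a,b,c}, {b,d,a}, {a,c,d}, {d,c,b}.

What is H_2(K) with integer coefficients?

Order the vertices as a < b < c < d. Listing each simplex with vertices in this order, K has dimension 2 with simplices:

  0-simplices (4): a, b, c, d
  1-simplices (6): ab, ac, ad, bc, bd, cd
  2-simplices (4): abc, abd, acd, bcd

so the chain groups are C_0 ≅ Z^4, C_1 ≅ Z^6, C_2 ≅ Z^4.

∂_1: C_1 → C_0 is given by ∂[p,q] = [q] − [p]. For instance
  ∂bc = c − b.
As a 4×6 matrix over Z this has rank 3, with invariant factors (1,1,1).

Boundary ∂_2: C_2 → C_1 acts by ∂[p,q,r] = [q,r] − [p,r] + [p,q]. For instance
  ∂bcd = cd − bd + bc,
  ∂abd = bd − ad + ab.
The resulting 6×4 matrix has rank 3, and its Smith normal form has invariant factors (1,1,1).

Reading off H_k = ker ∂_k / im ∂_{k+1}:

  H_2: rank ker ∂_2 − rank ∂_3 = (4 − 3) − 0 = 1, and there is no ∂_3, so H_2 ≅ Z.

H_2 ≅ Z.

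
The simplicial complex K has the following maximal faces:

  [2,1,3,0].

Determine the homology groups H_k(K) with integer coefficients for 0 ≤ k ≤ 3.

Fix the vertex order 0 < 1 < 2 < 3 and write every simplex with vertices in increasing order. Then dim K = 3 and the simplices of K are:

  0-simplices (4): [0], [1], [2], [3]
  1-simplices (6): [0,1], [0,2], [0,3], [1,2], [1,3], [2,3]
  2-simplices (4): [0,1,2], [0,1,3], [0,2,3], [1,2,3]
  3-simplices (1): [0,1,2,3]

giving chain groups C_0 ≅ Z^4, C_1 ≅ Z^6, C_2 ≅ Z^4, C_3 ≅ Z^1.

The boundary map ∂_1: C_1 → C_0 sends each edge [p,q] (with p < q) to q − p. For instance
  ∂[1,3] = [3] − [1].
The 4×6 boundary matrix has rank 3 and Smith normal form diag(1,1,1).

∂_2: C_2 → C_1 acts by ∂[p,q,r] = [q,r] − [p,r] + [p,q]. For instance
  ∂[0,1,2] = [1,2] − [0,2] + [0,1],
  ∂[0,2,3] = [2,3] − [0,3] + [0,2].
The 6×4 boundary matrix has rank 3 and Smith normal form diag(1,1,1).

The boundary map ∂_3: C_3 → C_2 sends each 3-simplex σ to the alternating sum Σ_i (−1)^i (σ with its i-th vertex removed). For instance
  ∂[0,1,2,3] = [1,2,3] − [0,2,3] + [0,1,3] − [0,1,2].
As a 4×1 matrix over Z this has rank 1, with invariant factors (1).

Reading off H_k = ker ∂_k / im ∂_{k+1}:

  H_0: rank C_0 − rank ∂_1 = 4 − 3 = 1, and the invariant factors of ∂_1 are all 1, so H_0 ≅ Z.
  H_1: rank ker ∂_1 − rank ∂_2 = (6 − 3) − 3 = 0, and the invariant factors of ∂_2 are all 1, so H_1 ≅ 0.
  H_2: rank ker ∂_2 − rank ∂_3 = (4 − 3) − 1 = 0, and the invariant factors of ∂_3 are all 1, so H_2 ≅ 0.
  H_3: rank ker ∂_3 − rank ∂_4 = (1 − 1) − 0 = 0, and there is no ∂_4, so H_3 ≅ 0.

(K is a triangulation of the 3-simplex.)

H_0 = Z,  H_1 = 0,  H_2 = 0,  H_3 = 0.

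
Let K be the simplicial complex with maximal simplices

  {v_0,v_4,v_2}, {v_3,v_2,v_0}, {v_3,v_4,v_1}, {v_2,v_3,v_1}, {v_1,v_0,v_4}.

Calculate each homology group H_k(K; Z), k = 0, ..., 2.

H_0 = Z,  H_1 = Z,  H_2 = 0.

Fix the vertex order v_0 < v_1 < v_2 < v_3 < v_4 and write every simplex with vertices in increasing order. Then dim K = 2 and the simplices of K are:

  0-simplices (5): [v_0], [v_1], [v_2], [v_3], [v_4]
  1-simplices (10): [v_0,v_1], [v_0,v_2], [v_0,v_3], [v_0,v_4], [v_1,v_2], [v_1,v_3], [v_1,v_4], [v_2,v_3], [v_2,v_4], [v_3,v_4]
  2-simplices (5): [v_0,v_1,v_4], [v_0,v_2,v_3], [v_0,v_2,v_4], [v_1,v_2,v_3], [v_1,v_3,v_4]

giving chain groups C_0 ≅ Z^5, C_1 ≅ Z^10, C_2 ≅ Z^5.

Boundary ∂_1: C_1 → C_0 maps an edge to its endpoints' difference, ∂[p,q] = q − p.
As a 5×10 matrix over Z this has rank 4, with invariant factors (1,1,1,1).

Boundary ∂_2: C_2 → C_1 maps a triangle to the signed sum of its edges. For instance
  ∂[v_0,v_2,v_4] = [v_2,v_4] − [v_0,v_4] + [v_0,v_2],
  ∂[v_0,v_2,v_3] = [v_2,v_3] − [v_0,v_3] + [v_0,v_2].
This gives a 10×5 integer matrix of rank 5; reducing to Smith normal form yields diagonal entries (1,1,1,1,1).

Now H_k = ker ∂_k / im ∂_{k+1}, so:

  H_0: rank C_0 − rank ∂_1 = 5 − 4 = 1, and the invariant factors of ∂_1 are all 1, so H_0 = Z.
  H_1: rank ker ∂_1 − rank ∂_2 = (10 − 4) − 5 = 1, and the invariant factors of ∂_2 are all 1, so H_1 = Z.
  H_2: rank ker ∂_2 − rank ∂_3 = (5 − 5) − 0 = 0, and there is no ∂_3, so H_2 = 0.

(K is a triangulation of the Möbius band.)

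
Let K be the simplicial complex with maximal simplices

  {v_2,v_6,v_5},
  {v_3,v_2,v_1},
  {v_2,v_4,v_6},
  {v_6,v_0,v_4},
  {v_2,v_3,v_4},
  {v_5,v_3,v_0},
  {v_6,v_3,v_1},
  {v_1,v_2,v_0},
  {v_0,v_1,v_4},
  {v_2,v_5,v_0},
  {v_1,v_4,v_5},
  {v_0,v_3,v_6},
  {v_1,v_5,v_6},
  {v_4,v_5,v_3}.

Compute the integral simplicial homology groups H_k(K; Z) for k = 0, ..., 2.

H_0 = Z,  H_1 = Z^2,  H_2 = Z.

K has 7 vertices, 21 edges, 14 triangles.
rank ∂_0 = 0, rank ∂_1 = 6 ⇒ b_0 = 7 − 0 − 6 = 1; all invariant factors of ∂_1 are 1 so no torsion. So H_0 ≅ Z.
rank ∂_1 = 6, rank ∂_2 = 13 ⇒ b_1 = 21 − 6 − 13 = 2; all invariant factors of ∂_2 are 1 so no torsion. So H_1 ≅ Z^2.
rank ∂_2 = 13, rank ∂_3 = 0 ⇒ b_2 = 14 − 13 − 0 = 1. So H_2 ≅ Z.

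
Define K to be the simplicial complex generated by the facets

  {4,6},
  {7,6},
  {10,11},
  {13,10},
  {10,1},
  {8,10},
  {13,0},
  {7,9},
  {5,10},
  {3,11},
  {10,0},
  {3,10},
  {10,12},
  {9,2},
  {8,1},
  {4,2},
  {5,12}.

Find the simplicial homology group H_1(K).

H_1 ≅ Z^5.

Fix the vertex order 0 < 1 < 2 < 3 < 4 < 5 < 6 < 7 < 8 < 9 < 10 < 11 < 12 < 13 and write every simplex with vertices in increasing order. Then dim K = 1 and the simplices of K are:

  0-simplices (14): [0], [1], [2], [3], [4], [5], [6], [7], [8], [9], [10], [11], [12], [13]
  1-simplices (17): [0,10], [0,13], [1,8], [1,10], [2,4], [2,9], [3,10], [3,11], [4,6], [5,10], [5,12], [6,7], [7,9], [8,10], [10,11], [10,12], [10,13]

Hence C_0 ≅ Z^14, C_1 ≅ Z^17.

Boundary ∂_1: C_1 → C_0 maps an edge to its endpoints' difference, ∂[p,q] = q − p. For instance
  ∂[2,4] = [4] − [2].
The 14×17 boundary matrix has rank 12 and Smith normal form diag(1,1,1,1,1,1,1,1,1,1,1,1).

Reading off H_k = ker ∂_k / im ∂_{k+1}:

  H_1: rank ker ∂_1 − rank ∂_2 = (17 − 12) − 0 = 5, and there is no ∂_2, so H_1 = Z^5.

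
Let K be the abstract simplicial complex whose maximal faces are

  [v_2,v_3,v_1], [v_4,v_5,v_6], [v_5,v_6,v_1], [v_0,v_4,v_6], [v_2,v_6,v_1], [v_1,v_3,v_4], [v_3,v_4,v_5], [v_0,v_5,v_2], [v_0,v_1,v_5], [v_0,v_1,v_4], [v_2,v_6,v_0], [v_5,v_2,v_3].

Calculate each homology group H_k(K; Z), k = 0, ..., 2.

H_0 ≅ Z,  H_1 ≅ Z/2,  H_2 = 0.

We work with the vertex ordering v_0 < v_1 < v_2 < v_3 < v_4 < v_5 < v_6. The simplices of K, each written with vertices in increasing order, are:

  0-simplices (7): [v_0], [v_1], [v_2], [v_3], [v_4], [v_5], [v_6]
  1-simplices (18): (18 of them)
  2-simplices (12): (12 of them)

Hence C_0 ≅ Z^7, C_1 ≅ Z^18, C_2 ≅ Z^12.

The boundary map ∂_1: C_1 → C_0 maps an edge to its endpoints' difference, ∂[p,q] = q − p. For instance
  ∂[v_1,v_5] = [v_5] − [v_1].
The 7×18 boundary matrix has rank 6 and Smith normal form diag(1,1,1,1,1,1).

Boundary ∂_2: C_2 → C_1 sends each 2-simplex [p,q,r] to [q,r] − [p,r] + [p,q]. For instance
  ∂[v_0,v_1,v_5] = [v_1,v_5] − [v_0,v_5] + [v_0,v_1],
  ∂[v_0,v_4,v_6] = [v_4,v_6] − [v_0,v_6] + [v_0,v_4].
The 18×12 boundary matrix has rank 12 and Smith normal form diag(1,1,1,1,1,1,1,1,1,1,1,2).

Computing H_k = (kernel of ∂_k) / (image of ∂_{k+1}):

  H_0: rank C_0 − rank ∂_1 = 7 − 6 = 1, and the invariant factors of ∂_1 are all 1, so H_0 = Z.
  H_1: rank ker ∂_1 − rank ∂_2 = (18 − 6) − 12 = 0, and ∂_2 has invariant factor 2 > 1, so H_1 = Z/2.
  H_2: rank ker ∂_2 − rank ∂_3 = (12 − 12) − 0 = 0, and there is no ∂_3, so H_2 = 0.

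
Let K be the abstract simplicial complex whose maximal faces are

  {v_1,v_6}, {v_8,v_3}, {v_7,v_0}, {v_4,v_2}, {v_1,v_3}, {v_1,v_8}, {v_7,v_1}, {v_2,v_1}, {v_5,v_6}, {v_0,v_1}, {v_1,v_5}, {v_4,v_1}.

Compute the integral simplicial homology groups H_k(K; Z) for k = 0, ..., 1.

H_0 = Z,  H_1 = Z^4.

Order the vertices as v_0 < v_1 < v_2 < v_3 < v_4 < v_5 < v_6 < v_7 < v_8. Listing each simplex with vertices in this order, K has dimension 1 with simplices:

  0-simplices (9): [v_0], [v_1], [v_2], [v_3], [v_4], [v_5], [v_6], [v_7], [v_8]
  1-simplices (12): [v_0,v_1], [v_0,v_7], [v_1,v_2], [v_1,v_3], [v_1,v_4], [v_1,v_5], [v_1,v_6], [v_1,v_7], [v_1,v_8], [v_2,v_4], [v_3,v_8], [v_5,v_6]

Hence C_0 ≅ Z^9, C_1 ≅ Z^12.

Boundary ∂_1: C_1 → C_0 is given by ∂[p,q] = [q] − [p]. For instance
  ∂[v_1,v_8] = [v_8] − [v_1].
The resulting 9×12 matrix has rank 8, and its Smith normal form has invariant factors (1,1,1,1,1,1,1,1).

Computing H_k = (kernel of ∂_k) / (image of ∂_{k+1}):

  H_0: rank C_0 − rank ∂_1 = 9 − 8 = 1, and the invariant factors of ∂_1 are all 1, so H_0 = Z.
  H_1: rank ker ∂_1 − rank ∂_2 = (12 − 8) − 0 = 4, and there is no ∂_2, so H_1 = Z^4.

As a check, the Euler characteristic is 9 − 12 = -3, which agrees with 1 − 4 = -3.
(K is a triangulation of a wedge of 4 circles.)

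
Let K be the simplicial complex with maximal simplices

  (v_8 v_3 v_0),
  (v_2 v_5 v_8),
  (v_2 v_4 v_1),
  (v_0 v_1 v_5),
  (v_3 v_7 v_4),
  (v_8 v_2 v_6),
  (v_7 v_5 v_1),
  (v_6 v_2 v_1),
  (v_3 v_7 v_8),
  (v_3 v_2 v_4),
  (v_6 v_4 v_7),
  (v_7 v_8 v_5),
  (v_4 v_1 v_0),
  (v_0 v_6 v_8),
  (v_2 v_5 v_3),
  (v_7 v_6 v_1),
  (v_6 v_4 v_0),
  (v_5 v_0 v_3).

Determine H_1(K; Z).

Take the total order v_0 < v_1 < v_2 < v_3 < v_4 < v_5 < v_6 < v_7 < v_8 on the vertex set. Then K (dimension 2) consists of the simplices:

  0-simplices (9): [v_0], [v_1], [v_2], [v_3], [v_4], [v_5], [v_6], [v_7], [v_8]
  1-simplices (27): (27 of them)
  2-simplices (18): (18 of them)

so the chain groups are C_0 ≅ Z^9, C_1 ≅ Z^27, C_2 ≅ Z^18.

∂_1: C_1 → C_0 is given by ∂[p,q] = [q] − [p].
The resulting 9×27 matrix has rank 8, and its Smith normal form has invariant factors (1,1,1,1,1,1,1,1).

The boundary map ∂_2: C_2 → C_1 sends each 2-simplex [p,q,r] to [q,r] − [p,r] + [p,q]. For instance
  ∂[v_0,v_1,v_4] = [v_1,v_4] − [v_0,v_4] + [v_0,v_1],
  ∂[v_2,v_3,v_4] = [v_3,v_4] − [v_2,v_4] + [v_2,v_3].
This gives a 27×18 integer matrix of rank 18; reducing to Smith normal form yields diagonal entries (1,1,1,1,1,1,1,1,1,1,1,1,1,1,1,1,1,2).

Now H_k = ker ∂_k / im ∂_{k+1}, so:

  H_1: rank ker ∂_1 − rank ∂_2 = (27 − 8) − 18 = 1, and ∂_2 has invariant factor 2 > 1, so H_1 ≅ Z ⊕ Z/2Z.

H_1 ≅ Z ⊕ Z/2Z.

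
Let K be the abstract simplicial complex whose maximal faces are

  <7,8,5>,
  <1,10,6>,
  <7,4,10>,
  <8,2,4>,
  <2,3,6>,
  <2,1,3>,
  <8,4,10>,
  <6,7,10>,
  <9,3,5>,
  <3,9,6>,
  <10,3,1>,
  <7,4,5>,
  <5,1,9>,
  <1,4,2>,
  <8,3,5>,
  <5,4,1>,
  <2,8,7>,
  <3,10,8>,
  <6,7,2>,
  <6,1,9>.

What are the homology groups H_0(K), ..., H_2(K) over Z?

H_0 ≅ Z,  H_1 ≅ Z × Z/2,  H_2 = 0.

We work with the vertex ordering 1 < 2 < 3 < 4 < 5 < 6 < 7 < 8 < 9 < 10. The simplices of K, each written with vertices in increasing order, are:

  0-simplices (10): [1], [2], [3], [4], [5], [6], [7], [8], [9], [10]
  1-simplices (30): (30 of them)
  2-simplices (20): (20 of them)

so the chain groups are C_0 ≅ Z^10, C_1 ≅ Z^30, C_2 ≅ Z^20.

The boundary map ∂_1: C_1 → C_0 maps an edge to its endpoints' difference, ∂[p,q] = q − p.
As a 10×30 matrix over Z this has rank 9, with invariant factors (1,1,1,1,1,1,1,1,1).

Boundary ∂_2: C_2 → C_1 acts by ∂[p,q,r] = [q,r] − [p,r] + [p,q]. For instance
  ∂[1,3,10] = [3,10] − [1,10] + [1,3],
  ∂[2,6,7] = [6,7] − [2,7] + [2,6].
As a 30×20 matrix over Z this has rank 20, with invariant factors (1,1,1,1,1,1,1,1,1,1,1,1,1,1,1,1,1,1,1,2).

Reading off H_k = ker ∂_k / im ∂_{k+1}:

  H_0: rank C_0 − rank ∂_1 = 10 − 9 = 1, and the invariant factors of ∂_1 are all 1, so H_0 = Z.
  H_1: rank ker ∂_1 − rank ∂_2 = (30 − 9) − 20 = 1, and ∂_2 has invariant factor 2 > 1, so H_1 = Z × Z/2.
  H_2: rank ker ∂_2 − rank ∂_3 = (20 − 20) − 0 = 0, and there is no ∂_3, so H_2 = 0.

As a check, the Euler characteristic is 10 − 30 + 20 = 0, which agrees with 1 − 1 + 0 = 0.
(K is a triangulation of the Klein bottle.)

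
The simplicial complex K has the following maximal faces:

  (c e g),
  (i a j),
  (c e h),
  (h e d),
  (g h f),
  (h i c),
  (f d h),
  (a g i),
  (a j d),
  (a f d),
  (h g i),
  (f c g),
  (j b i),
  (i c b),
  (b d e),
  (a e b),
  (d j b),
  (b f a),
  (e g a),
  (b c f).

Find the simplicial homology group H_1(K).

H_1 = Z ⊕ Z_2.

We work with the vertex ordering a < b < c < d < e < f < g < h < i < j. The simplices of K, each written with vertices in increasing order, are:

  0-simplices (10): a, b, c, d, e, f, g, h, i, j
  1-simplices (30): ab, ad, ae, af, ag, ai, aj, bc, bd, be, bf, bi, bj, ce, cf, cg, ch, ci, de, df, dh, dj, eg, eh, fg, fh, gh, gi, hi, ij
  2-simplices (20): abe, abf, adf, adj, aeg, agi, aij, bcf, bci, bde, bdj, bij, ceg, ceh, cfg, chi, deh, dfh, fgh, ghi

giving chain groups C_0 ≅ Z^10, C_1 ≅ Z^30, C_2 ≅ Z^20.

Boundary ∂_1: C_1 → C_0 sends each edge [p,q] (with p < q) to q − p. For instance
  ∂bi = i − b.
This gives a 10×30 integer matrix of rank 9; reducing to Smith normal form yields diagonal entries (1,1,1,1,1,1,1,1,1).

The boundary map ∂_2: C_2 → C_1 sends each 2-simplex [p,q,r] to [q,r] − [p,r] + [p,q]. For instance
  ∂adj = dj − aj + ad,
  ∂agi = gi − ai + ag.
As a 30×20 matrix over Z this has rank 20, with invariant factors (1,1,1,1,1,1,1,1,1,1,1,1,1,1,1,1,1,1,1,2).

From H_k ≅ ker(∂_k) / im(∂_{k+1}) we obtain:

  H_1: rank ker ∂_1 − rank ∂_2 = (30 − 9) − 20 = 1, and ∂_2 has invariant factor 2 > 1, so H_1 ≅ Z ⊕ Z_2.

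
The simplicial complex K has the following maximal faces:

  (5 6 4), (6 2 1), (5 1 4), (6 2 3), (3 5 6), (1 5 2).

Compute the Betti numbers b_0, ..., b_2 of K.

b_0 = 1, b_1 = 1, b_2 = 0.

Order the vertices as 1 < 2 < 3 < 4 < 5 < 6. Listing each simplex with vertices in this order, K has dimension 2 with simplices:

  0-simplices (6): [1], [2], [3], [4], [5], [6]
  1-simplices (12): [1,2], [1,4], [1,5], [1,6], [2,3], [2,5], [2,6], [3,5], [3,6], [4,5], [4,6], [5,6]
  2-simplices (6): [1,2,5], [1,2,6], [1,4,5], [2,3,6], [3,5,6], [4,5,6]

Hence C_0 ≅ Z^6, C_1 ≅ Z^12, C_2 ≅ Z^6.

∂_1: C_1 → C_0 sends each edge [p,q] (with p < q) to q − p. For instance
  ∂[1,5] = [5] − [1].
The resulting 6×12 matrix has rank 5, and its Smith normal form has invariant factors (1,1,1,1,1).

Boundary ∂_2: C_2 → C_1 sends each 2-simplex [p,q,r] to [q,r] − [p,r] + [p,q]. For instance
  ∂[3,5,6] = [5,6] − [3,6] + [3,5],
  ∂[4,5,6] = [5,6] − [4,6] + [4,5].
As a 12×6 matrix over Z this has rank 6, with invariant factors (1,1,1,1,1,1).

From H_k ≅ ker(∂_k) / im(∂_{k+1}) we obtain:

  H_0: rank C_0 − rank ∂_1 = 6 − 5 = 1, and the invariant factors of ∂_1 are all 1, so H_0 = Z.
  H_1: rank ker ∂_1 − rank ∂_2 = (12 − 5) − 6 = 1, and the invariant factors of ∂_2 are all 1, so H_1 = Z.
  H_2: rank ker ∂_2 − rank ∂_3 = (6 − 6) − 0 = 0, and there is no ∂_3, so H_2 = 0.

Hence the Betti numbers are b_0 = 1, b_1 = 1, b_2 = 0.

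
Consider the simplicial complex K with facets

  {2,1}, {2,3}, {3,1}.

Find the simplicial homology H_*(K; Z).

H_0 ≅ Z,  H_1 ≅ Z.

Take the total order 1 < 2 < 3 on the vertex set. Then K (dimension 1) consists of the simplices:

  0-simplices (3): [1], [2], [3]
  1-simplices (3): [1,2], [1,3], [2,3]

Hence C_0 ≅ Z^3, C_1 ≅ Z^3.

The boundary map ∂_1: C_1 → C_0 maps an edge to its endpoints' difference, ∂[p,q] = q − p. For instance
  ∂[2,3] = [3] − [2].
This gives a 3×3 integer matrix of rank 2; reducing to Smith normal form yields diagonal entries (1,1).

Now H_k = ker ∂_k / im ∂_{k+1}, so:

  H_0: rank C_0 − rank ∂_1 = 3 − 2 = 1, and the invariant factors of ∂_1 are all 1, so H_0 ≅ Z.
  H_1: rank ker ∂_1 − rank ∂_2 = (3 − 2) − 0 = 1, and there is no ∂_2, so H_1 ≅ Z.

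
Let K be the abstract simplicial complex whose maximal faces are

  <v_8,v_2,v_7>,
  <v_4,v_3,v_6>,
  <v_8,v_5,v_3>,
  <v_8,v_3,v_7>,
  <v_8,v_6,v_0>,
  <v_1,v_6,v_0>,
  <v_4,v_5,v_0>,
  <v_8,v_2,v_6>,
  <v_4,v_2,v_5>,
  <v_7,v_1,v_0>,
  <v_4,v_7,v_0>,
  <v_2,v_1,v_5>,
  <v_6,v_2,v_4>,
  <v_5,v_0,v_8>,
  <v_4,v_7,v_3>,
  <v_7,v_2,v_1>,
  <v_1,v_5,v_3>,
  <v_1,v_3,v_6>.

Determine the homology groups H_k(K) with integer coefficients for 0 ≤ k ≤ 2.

H_0 ≅ Z,  H_1 ≅ Z^2,  H_2 ≅ Z.

We work with the vertex ordering v_0 < v_1 < v_2 < v_3 < v_4 < v_5 < v_6 < v_7 < v_8. The simplices of K, each written with vertices in increasing order, are:

  0-simplices (9): [v_0], [v_1], [v_2], [v_3], [v_4], [v_5], [v_6], [v_7], [v_8]
  1-simplices (27): (27 of them)
  2-simplices (18): (18 of them)

so the chain groups are C_0 ≅ Z^9, C_1 ≅ Z^27, C_2 ≅ Z^18.

∂_1: C_1 → C_0 sends each edge [p,q] (with p < q) to q − p.
This gives a 9×27 integer matrix of rank 8; reducing to Smith normal form yields diagonal entries (1,1,1,1,1,1,1,1).

Boundary ∂_2: C_2 → C_1 sends each 2-simplex [p,q,r] to [q,r] − [p,r] + [p,q]. For instance
  ∂[v_0,v_1,v_6] = [v_1,v_6] − [v_0,v_6] + [v_0,v_1],
  ∂[v_2,v_7,v_8] = [v_7,v_8] − [v_2,v_8] + [v_2,v_7].
The resulting 27×18 matrix has rank 17, and its Smith normal form has invariant factors (1,1,1,1,1,1,1,1,1,1,1,1,1,1,1,1,1).

Reading off H_k = ker ∂_k / im ∂_{k+1}:

  H_0: rank C_0 − rank ∂_1 = 9 − 8 = 1, and the invariant factors of ∂_1 are all 1, so H_0 ≅ Z.
  H_1: rank ker ∂_1 − rank ∂_2 = (27 − 8) − 17 = 2, and the invariant factors of ∂_2 are all 1, so H_1 ≅ Z^2.
  H_2: rank ker ∂_2 − rank ∂_3 = (18 − 17) − 0 = 1, and there is no ∂_3, so H_2 ≅ Z.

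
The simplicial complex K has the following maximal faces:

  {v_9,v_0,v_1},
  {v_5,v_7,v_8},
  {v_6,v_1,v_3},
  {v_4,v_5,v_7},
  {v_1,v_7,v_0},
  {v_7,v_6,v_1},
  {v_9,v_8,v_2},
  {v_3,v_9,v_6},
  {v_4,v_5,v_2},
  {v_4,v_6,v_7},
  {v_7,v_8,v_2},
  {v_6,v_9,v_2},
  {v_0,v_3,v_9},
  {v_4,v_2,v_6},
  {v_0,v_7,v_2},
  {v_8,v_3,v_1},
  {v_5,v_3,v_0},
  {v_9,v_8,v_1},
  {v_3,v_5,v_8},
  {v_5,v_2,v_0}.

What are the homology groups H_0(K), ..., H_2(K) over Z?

We work with the vertex ordering v_0 < v_1 < v_2 < v_3 < v_4 < v_5 < v_6 < v_7 < v_8 < v_9. The simplices of K, each written with vertices in increasing order, are:

  0-simplices (10): [v_0], [v_1], [v_2], [v_3], [v_4], [v_5], [v_6], [v_7], [v_8], [v_9]
  1-simplices (30): (30 of them)
  2-simplices (20): (20 of them)

so the chain groups are C_0 ≅ Z^10, C_1 ≅ Z^30, C_2 ≅ Z^20.

∂_1: C_1 → C_0 is given by ∂[p,q] = [q] − [p]. For instance
  ∂[v_1,v_7] = [v_7] − [v_1].
This gives a 10×30 integer matrix of rank 9; reducing to Smith normal form yields diagonal entries (1,1,1,1,1,1,1,1,1).

Boundary ∂_2: C_2 → C_1 sends each 2-simplex [p,q,r] to [q,r] − [p,r] + [p,q]. For instance
  ∂[v_1,v_6,v_7] = [v_6,v_7] − [v_1,v_7] + [v_1,v_6],
  ∂[v_5,v_7,v_8] = [v_7,v_8] − [v_5,v_8] + [v_5,v_7].
As a 30×20 matrix over Z this has rank 20, with invariant factors (1,1,1,1,1,1,1,1,1,1,1,1,1,1,1,1,1,1,1,2).

Computing H_k = (kernel of ∂_k) / (image of ∂_{k+1}):

  H_0: rank C_0 − rank ∂_1 = 10 − 9 = 1, and the invariant factors of ∂_1 are all 1, so H_0 = Z.
  H_1: rank ker ∂_1 − rank ∂_2 = (30 − 9) − 20 = 1, and ∂_2 has invariant factor 2 > 1, so H_1 = Z ⊕ Z/2Z.
  H_2: rank ker ∂_2 − rank ∂_3 = (20 − 20) − 0 = 0, and there is no ∂_3, so H_2 = 0.

(K is a triangulation of the Klein bottle.)

H_0 ≅ Z,  H_1 ≅ Z ⊕ Z/2Z,  H_2 = 0.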